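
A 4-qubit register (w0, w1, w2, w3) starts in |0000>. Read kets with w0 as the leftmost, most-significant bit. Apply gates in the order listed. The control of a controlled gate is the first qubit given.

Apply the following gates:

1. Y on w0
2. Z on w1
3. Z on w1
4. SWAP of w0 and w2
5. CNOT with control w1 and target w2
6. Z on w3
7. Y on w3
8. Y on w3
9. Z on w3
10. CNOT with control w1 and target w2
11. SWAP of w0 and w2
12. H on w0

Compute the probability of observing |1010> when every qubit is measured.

The probability of measuring |1010> is 0. Key observation: gates 4-11 undo each other exactly, leaving only the rest of the circuit to track.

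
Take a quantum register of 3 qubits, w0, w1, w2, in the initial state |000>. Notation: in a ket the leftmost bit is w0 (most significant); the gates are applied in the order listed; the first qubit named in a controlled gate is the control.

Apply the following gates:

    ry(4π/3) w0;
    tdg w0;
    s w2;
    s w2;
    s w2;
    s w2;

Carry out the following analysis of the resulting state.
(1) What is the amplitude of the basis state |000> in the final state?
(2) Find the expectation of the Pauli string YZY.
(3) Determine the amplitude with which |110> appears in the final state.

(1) |000> carries amplitude -1/2 in the final state. Key observation: gates 3-6 undo each other exactly, leaving only the rest of the circuit to track.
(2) In the final state, YZY has expectation 0.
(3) |110> carries amplitude 0 in the final state.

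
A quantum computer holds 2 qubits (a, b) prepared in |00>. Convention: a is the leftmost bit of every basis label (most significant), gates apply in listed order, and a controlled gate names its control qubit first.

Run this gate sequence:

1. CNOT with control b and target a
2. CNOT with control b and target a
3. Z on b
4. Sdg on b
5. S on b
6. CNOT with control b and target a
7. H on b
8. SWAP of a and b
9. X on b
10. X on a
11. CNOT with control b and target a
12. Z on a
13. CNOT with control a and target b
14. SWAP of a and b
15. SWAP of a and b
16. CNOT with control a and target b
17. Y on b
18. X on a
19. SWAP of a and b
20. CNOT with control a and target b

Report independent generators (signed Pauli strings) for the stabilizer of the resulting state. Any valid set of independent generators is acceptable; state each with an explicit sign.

The final state is stabilized by the group generated by -IX, +ZI; other independent generating sets are equally valid. Key observation: the block from step 1 through step 2 cancels to the identity and can be dropped.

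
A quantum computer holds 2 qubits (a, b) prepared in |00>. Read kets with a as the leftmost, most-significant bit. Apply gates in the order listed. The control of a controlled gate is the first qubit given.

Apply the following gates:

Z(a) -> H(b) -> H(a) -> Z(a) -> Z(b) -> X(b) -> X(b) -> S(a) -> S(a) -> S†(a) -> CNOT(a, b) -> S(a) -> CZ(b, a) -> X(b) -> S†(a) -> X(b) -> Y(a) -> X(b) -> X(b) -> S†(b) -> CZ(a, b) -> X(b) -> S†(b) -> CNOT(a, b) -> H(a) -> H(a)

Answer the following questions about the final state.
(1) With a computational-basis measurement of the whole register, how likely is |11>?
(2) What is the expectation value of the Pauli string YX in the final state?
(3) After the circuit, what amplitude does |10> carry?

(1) The probability of measuring |11> is 1/4. Key observation: gates 6-7 undo each other exactly, leaving only the rest of the circuit to track.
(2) In the final state, YX has expectation 1.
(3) |10> carries amplitude 1/2 in the final state.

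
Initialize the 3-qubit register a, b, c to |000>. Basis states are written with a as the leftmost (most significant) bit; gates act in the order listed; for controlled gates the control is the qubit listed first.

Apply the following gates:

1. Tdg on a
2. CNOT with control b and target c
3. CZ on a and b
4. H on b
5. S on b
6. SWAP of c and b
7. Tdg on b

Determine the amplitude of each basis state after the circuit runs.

The final amplitudes are sqrt(2)/2 on |000>, sqrt(2)*I/2 on |001>, and 0 on every other basis state.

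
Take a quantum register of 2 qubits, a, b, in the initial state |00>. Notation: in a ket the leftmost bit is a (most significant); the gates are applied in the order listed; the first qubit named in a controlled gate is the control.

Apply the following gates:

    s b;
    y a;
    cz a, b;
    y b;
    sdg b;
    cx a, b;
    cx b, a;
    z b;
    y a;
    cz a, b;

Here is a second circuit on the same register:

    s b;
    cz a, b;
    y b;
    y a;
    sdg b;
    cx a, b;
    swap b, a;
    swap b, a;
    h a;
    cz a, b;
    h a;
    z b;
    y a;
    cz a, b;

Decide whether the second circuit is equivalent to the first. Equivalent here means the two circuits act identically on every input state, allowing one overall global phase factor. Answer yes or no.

No — the two circuits implement different unitaries, even allowing a global phase.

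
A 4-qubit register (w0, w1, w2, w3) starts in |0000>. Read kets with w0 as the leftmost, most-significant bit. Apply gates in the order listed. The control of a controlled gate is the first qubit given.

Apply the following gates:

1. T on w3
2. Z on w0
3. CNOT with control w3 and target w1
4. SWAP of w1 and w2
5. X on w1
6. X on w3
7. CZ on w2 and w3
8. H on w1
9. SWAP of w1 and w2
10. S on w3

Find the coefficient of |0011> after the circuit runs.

The amplitude on |0011> is -sqrt(2)*I/2.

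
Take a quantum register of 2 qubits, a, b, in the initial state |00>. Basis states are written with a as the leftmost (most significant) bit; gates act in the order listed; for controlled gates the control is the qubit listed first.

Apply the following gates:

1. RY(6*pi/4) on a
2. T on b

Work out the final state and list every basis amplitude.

The final amplitudes are -sqrt(2)/2 on |00>, 0 on |01>, sqrt(2)/2 on |10>, 0 on |11>.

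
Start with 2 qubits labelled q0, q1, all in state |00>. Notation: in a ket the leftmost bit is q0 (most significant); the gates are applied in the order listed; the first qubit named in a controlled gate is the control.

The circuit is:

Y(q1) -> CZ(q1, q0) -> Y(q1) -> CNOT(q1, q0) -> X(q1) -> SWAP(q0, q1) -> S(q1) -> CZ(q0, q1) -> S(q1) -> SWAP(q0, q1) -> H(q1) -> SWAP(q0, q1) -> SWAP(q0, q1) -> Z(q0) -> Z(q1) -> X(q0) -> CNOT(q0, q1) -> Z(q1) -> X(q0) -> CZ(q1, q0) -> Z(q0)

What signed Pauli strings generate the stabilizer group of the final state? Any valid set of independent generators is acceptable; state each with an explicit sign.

The final state is stabilized by the group generated by -IX, +ZI; other independent generating sets are equally valid.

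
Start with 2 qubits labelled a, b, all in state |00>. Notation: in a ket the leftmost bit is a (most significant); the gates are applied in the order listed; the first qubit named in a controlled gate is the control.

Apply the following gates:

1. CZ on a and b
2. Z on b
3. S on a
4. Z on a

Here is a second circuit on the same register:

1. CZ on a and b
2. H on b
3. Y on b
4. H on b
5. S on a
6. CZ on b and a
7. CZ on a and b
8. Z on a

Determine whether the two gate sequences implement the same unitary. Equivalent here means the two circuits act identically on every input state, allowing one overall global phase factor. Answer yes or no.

No — the two circuits implement different unitaries, even allowing a global phase.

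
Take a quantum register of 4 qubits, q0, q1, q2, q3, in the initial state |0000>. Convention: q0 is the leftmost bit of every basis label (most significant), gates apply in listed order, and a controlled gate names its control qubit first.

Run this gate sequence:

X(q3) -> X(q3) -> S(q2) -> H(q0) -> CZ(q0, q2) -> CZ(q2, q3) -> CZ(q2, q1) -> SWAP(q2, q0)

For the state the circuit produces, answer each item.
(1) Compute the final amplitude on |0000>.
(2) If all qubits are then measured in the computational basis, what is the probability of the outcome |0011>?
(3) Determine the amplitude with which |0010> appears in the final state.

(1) The final state's coefficient on |0000> equals sqrt(2)/2. Key observation: gates 1-2 undo each other exactly, leaving only the rest of the circuit to track.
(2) A full measurement returns |0011> with probability 0.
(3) |0010> carries amplitude sqrt(2)/2 in the final state.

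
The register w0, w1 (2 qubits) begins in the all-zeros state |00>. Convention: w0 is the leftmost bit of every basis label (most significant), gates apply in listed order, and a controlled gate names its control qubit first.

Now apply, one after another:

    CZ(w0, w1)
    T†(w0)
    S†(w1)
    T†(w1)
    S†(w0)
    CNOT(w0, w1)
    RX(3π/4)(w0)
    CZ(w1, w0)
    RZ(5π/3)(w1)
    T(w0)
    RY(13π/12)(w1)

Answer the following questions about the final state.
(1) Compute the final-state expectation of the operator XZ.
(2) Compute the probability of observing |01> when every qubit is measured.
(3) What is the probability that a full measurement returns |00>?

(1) In the final state, XZ has expectation -sqrt(6)/8 - sqrt(2)/8.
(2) The probability of measuring |01> is -sqrt(3)/16 - sqrt(2)/16 + sqrt(6)/16 + 3/16.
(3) Outcome |00> occurs with probability -3*sqrt(2)/16 - sqrt(6)/16 + sqrt(3)/16 + 5/16.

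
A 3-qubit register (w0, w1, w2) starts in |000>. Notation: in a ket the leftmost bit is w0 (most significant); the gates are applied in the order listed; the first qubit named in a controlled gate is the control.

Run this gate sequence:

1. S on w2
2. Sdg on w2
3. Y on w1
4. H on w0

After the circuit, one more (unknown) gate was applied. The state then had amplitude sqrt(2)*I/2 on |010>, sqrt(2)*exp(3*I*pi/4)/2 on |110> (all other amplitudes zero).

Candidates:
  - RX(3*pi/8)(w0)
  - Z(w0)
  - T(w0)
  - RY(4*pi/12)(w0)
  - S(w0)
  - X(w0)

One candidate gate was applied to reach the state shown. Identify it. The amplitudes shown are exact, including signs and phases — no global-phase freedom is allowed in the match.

The unique candidate consistent with the amplitudes is T(w0).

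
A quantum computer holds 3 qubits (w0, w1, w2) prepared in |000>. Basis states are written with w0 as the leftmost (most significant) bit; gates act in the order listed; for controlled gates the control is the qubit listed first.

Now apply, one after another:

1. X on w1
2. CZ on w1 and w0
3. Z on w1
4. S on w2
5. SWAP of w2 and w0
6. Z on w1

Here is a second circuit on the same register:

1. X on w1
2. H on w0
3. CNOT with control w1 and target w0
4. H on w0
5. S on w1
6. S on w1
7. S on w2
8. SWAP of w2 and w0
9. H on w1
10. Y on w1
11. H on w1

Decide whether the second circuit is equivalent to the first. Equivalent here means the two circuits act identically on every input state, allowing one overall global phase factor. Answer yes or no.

No — the two circuits implement different unitaries, even allowing a global phase.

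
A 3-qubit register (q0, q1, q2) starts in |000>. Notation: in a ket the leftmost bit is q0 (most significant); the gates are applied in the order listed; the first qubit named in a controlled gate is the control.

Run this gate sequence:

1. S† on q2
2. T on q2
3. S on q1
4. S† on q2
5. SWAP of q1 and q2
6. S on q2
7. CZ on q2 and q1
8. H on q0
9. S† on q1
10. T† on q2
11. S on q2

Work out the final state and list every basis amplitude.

The resulting statevector has amplitude sqrt(2)/2 on |000>, sqrt(2)/2 on |100>, and 0 on every other basis state.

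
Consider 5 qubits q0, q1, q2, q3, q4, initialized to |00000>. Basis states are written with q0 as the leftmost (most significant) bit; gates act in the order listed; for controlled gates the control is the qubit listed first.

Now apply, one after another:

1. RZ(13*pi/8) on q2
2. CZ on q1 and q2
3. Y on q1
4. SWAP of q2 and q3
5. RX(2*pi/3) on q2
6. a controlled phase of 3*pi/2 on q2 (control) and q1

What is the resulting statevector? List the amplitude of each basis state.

The final amplitudes are -exp(11*I*pi/16)/2 on |01000>, sqrt(3)*exp(11*I*pi/16)/2 on |01100>, and 0 on every other basis state.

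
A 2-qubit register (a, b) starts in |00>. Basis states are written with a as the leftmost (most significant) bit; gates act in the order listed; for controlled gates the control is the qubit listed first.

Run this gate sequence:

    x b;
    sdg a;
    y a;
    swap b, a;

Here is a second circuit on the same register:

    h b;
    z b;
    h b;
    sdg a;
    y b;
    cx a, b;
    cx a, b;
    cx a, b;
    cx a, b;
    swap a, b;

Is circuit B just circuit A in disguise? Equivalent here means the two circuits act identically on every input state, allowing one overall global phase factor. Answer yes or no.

No, they are not equivalent — no single phase factor reconciles the two unitaries.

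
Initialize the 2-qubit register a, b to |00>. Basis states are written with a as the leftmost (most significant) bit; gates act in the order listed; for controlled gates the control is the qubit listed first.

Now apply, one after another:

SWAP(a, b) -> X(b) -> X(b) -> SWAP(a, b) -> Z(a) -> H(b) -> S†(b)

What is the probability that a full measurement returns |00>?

The probability of measuring |00> is 1/2. Key observation: the block from step 2 through step 3 cancels to the identity and can be dropped.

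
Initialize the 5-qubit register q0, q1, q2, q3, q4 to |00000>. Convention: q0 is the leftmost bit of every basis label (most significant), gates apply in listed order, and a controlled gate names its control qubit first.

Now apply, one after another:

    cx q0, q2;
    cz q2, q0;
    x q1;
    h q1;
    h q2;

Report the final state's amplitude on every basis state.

After the circuit, the state carries amplitude 1/2 on |00000>, 1/2 on |00100>, -1/2 on |01000>, -1/2 on |01100>, and 0 on every other basis state.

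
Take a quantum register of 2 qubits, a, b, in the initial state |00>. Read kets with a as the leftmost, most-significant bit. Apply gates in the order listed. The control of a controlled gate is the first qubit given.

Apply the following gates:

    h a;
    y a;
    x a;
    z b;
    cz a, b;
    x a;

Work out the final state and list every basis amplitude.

The final amplitudes are -sqrt(2)*I/2 on |00>, 0 on |01>, sqrt(2)*I/2 on |10>, 0 on |11>.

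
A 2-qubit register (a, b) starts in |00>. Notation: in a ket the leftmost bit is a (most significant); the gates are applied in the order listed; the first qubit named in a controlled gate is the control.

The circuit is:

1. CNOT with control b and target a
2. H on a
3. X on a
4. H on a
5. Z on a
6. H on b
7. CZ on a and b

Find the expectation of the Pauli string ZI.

The expectation value of ZI is 1. Key observation: steps 2-5 multiply out to the identity, so the circuit reduces to the remaining gates.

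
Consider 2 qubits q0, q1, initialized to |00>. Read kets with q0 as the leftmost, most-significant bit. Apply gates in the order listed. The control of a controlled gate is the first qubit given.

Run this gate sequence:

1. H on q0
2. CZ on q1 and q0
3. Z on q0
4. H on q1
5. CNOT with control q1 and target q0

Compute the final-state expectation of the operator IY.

The observable IY averages to 0.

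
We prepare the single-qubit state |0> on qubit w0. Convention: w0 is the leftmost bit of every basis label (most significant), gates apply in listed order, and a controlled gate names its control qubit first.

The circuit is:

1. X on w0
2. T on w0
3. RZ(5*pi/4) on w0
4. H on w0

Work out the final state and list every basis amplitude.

After the circuit, the state carries amplitude sqrt(2)*exp(7*I*pi/8)/2 on |0>, -sqrt(2)*exp(7*I*pi/8)/2 on |1>.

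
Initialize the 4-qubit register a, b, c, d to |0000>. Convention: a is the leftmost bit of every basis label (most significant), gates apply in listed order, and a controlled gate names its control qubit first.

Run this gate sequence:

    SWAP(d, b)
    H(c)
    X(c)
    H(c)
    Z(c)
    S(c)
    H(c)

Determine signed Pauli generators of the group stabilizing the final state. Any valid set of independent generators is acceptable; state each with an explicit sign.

The final state is stabilized by the group generated by +IIXI, +ZIII, +IZII, +IIIZ; other independent generating sets are equally valid. Key observation: gates 2-5 undo each other exactly, leaving only the rest of the circuit to track.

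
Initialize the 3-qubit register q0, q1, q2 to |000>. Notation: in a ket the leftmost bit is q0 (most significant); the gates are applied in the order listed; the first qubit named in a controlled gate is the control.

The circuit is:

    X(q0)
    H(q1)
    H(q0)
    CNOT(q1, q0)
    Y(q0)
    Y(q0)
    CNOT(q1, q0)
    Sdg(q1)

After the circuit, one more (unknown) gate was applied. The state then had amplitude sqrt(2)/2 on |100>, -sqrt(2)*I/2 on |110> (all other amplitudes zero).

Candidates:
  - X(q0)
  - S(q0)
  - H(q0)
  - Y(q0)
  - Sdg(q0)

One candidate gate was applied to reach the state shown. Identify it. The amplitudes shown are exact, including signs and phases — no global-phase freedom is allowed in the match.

The applied gate was H(q0). Key observation: steps 4-7 multiply out to the identity, so the circuit reduces to the remaining gates.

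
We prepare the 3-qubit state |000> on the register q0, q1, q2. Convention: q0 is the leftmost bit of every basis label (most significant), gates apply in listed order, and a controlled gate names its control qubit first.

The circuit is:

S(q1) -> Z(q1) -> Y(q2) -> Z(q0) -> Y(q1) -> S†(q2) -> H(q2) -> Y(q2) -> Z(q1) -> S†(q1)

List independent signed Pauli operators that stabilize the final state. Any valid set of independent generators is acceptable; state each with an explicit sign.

One valid set of independent stabilizer generators is +IIX, +ZII, -IZI (any independent generating set of the same group is equally correct).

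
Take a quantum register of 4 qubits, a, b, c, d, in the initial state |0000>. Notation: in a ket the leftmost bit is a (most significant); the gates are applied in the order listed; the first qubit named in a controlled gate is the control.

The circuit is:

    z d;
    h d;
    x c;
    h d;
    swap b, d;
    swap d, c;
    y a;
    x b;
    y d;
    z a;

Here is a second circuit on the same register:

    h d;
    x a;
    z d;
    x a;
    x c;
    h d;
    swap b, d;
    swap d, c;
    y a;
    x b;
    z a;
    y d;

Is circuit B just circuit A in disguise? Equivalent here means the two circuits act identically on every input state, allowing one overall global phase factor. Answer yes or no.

No: there is an input state on which the two circuits produce genuinely different outputs (not merely differing by a phase).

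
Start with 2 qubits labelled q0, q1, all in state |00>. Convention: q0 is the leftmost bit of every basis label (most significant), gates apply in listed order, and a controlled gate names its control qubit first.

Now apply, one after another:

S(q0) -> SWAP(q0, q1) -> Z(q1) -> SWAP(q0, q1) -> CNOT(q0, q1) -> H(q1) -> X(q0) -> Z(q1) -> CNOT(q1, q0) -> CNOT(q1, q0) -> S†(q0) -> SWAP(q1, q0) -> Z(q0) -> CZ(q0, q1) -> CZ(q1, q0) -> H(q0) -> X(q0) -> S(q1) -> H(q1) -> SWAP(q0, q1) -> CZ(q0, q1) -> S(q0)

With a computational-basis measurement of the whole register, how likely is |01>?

Outcome |01> occurs with probability 1/2.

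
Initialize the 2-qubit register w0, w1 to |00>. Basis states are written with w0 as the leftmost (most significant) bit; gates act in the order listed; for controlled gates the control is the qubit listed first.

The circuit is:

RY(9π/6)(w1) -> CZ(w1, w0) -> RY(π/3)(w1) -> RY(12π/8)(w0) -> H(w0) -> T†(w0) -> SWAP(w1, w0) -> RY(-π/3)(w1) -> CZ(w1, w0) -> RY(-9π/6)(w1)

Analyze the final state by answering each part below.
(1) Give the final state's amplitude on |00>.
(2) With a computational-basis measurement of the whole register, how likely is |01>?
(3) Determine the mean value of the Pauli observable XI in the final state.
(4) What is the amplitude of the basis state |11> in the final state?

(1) The amplitude on |00> is -exp(3*I*pi/4)/4.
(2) The probability of measuring |01> is sqrt(3)/4 + 7/16.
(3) In the final state, XI has expectation 1/4.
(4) |11> carries amplitude (2 - sqrt(3))*exp(3*I*pi/4)/4 in the final state.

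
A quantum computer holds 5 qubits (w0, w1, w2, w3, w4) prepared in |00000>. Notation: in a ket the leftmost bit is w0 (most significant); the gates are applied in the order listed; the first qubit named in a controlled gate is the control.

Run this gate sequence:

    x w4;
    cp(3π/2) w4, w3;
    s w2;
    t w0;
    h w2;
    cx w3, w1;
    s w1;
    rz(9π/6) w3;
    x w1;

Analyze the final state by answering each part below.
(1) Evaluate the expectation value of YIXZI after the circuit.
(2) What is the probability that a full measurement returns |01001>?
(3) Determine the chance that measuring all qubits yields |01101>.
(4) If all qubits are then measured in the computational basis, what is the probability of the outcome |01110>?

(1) The observable YIXZI averages to 0.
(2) The probability of measuring |01001> is 1/2.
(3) Outcome |01101> occurs with probability 1/2.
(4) The probability of measuring |01110> is 0.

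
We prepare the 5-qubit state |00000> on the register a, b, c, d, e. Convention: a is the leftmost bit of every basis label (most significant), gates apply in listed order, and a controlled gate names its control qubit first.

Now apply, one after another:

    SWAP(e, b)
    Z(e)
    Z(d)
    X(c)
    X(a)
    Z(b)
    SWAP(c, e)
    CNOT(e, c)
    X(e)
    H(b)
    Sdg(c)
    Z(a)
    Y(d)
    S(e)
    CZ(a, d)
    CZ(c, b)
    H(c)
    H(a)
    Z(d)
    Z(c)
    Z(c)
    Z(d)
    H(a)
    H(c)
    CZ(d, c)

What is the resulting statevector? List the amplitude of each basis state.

The resulting statevector has amplitude -sqrt(2)/2 on |10110>, sqrt(2)/2 on |11110>, and 0 on every other basis state.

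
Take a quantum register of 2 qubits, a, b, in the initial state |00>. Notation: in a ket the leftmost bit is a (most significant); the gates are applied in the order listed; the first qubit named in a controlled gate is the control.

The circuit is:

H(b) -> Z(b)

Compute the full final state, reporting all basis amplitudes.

After the circuit, the state carries amplitude sqrt(2)/2 on |00>, -sqrt(2)/2 on |01>, 0 on |10>, 0 on |11>.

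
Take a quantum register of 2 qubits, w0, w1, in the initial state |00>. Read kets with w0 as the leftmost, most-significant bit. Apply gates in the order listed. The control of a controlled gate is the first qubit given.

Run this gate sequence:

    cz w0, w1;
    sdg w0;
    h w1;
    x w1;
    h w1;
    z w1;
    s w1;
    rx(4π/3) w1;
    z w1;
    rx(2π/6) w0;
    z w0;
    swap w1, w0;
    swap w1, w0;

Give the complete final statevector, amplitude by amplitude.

The resulting statevector has amplitude -sqrt(3)/4 on |00>, 3*I/4 on |01>, -I/4 on |10>, -sqrt(3)/4 on |11>. Key observation: steps 3-6 multiply out to the identity, so the circuit reduces to the remaining gates.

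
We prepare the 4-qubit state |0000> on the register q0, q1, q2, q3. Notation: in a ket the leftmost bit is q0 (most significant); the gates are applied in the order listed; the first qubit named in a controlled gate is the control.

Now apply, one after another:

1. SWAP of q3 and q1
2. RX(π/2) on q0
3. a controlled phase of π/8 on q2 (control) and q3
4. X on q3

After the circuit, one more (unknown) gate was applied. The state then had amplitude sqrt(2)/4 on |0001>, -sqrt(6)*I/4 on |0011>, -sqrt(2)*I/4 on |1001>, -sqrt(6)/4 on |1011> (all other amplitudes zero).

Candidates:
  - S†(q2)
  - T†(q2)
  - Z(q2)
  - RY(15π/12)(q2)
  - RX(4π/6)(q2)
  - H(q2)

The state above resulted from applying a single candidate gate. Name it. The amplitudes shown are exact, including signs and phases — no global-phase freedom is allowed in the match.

The unique candidate consistent with the amplitudes is RX(4π/6)(q2).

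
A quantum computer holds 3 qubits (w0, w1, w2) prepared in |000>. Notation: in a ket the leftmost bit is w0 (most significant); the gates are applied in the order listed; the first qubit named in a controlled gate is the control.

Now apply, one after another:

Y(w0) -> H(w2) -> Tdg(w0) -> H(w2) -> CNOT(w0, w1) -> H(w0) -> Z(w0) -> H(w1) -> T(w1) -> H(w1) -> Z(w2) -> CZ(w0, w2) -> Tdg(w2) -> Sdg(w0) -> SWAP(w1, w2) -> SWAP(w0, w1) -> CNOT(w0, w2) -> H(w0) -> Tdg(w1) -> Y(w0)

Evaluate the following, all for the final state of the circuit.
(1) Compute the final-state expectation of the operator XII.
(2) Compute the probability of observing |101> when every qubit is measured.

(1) The expectation value of XII is -1.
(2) The probability of measuring |101> is sqrt(2)/16 + 1/8.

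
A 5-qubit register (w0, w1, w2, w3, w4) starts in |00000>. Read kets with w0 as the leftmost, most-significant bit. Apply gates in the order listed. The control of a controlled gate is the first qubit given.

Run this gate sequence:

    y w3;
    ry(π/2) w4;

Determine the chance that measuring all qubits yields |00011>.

The probability of measuring |00011> is 1/2.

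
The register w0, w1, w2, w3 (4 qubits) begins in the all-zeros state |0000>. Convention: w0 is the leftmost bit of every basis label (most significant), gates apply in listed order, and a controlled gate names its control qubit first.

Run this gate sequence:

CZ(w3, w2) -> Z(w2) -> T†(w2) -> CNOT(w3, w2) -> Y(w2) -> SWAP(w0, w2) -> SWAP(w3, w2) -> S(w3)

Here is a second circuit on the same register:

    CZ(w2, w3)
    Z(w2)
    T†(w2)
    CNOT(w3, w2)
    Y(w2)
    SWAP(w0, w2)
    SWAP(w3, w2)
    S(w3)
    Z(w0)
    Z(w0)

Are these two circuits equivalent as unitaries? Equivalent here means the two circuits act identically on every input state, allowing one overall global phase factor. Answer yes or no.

Yes: on every input state the two circuits agree up to one overall phase factor.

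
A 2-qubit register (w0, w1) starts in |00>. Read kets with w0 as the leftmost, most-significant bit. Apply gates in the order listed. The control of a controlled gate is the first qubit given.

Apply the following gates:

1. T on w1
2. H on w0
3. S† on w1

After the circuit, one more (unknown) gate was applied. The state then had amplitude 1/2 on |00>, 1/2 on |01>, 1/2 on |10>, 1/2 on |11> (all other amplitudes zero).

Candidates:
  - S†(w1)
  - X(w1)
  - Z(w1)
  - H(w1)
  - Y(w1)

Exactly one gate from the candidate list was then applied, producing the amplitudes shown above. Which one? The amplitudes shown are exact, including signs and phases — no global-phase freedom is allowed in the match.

The unique candidate consistent with the amplitudes is H(w1).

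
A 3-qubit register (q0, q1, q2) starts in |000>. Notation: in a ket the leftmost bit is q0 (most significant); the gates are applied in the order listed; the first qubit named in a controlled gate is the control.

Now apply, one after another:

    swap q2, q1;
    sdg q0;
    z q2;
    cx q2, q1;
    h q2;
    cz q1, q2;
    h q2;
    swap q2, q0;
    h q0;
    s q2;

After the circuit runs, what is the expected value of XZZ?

The observable XZZ averages to 1.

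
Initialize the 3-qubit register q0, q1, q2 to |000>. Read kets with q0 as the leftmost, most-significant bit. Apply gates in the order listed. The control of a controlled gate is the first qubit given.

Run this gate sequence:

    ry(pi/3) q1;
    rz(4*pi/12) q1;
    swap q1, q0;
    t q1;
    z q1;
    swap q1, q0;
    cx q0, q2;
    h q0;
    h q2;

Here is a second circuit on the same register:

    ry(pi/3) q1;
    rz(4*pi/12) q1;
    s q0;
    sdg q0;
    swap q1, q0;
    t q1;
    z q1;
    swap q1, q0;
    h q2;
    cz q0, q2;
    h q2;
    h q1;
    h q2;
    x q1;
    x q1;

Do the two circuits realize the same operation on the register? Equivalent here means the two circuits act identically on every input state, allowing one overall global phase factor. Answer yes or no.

No: there is an input state on which the two circuits produce genuinely different outputs (not merely differing by a phase).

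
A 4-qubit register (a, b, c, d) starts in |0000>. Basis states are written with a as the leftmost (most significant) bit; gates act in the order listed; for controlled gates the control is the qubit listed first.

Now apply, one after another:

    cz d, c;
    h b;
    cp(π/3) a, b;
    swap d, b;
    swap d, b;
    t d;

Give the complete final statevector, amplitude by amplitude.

The final amplitudes are sqrt(2)/2 on |0000>, sqrt(2)/2 on |0100>, and 0 on every other basis state. Key observation: the block from step 4 through step 5 cancels to the identity and can be dropped.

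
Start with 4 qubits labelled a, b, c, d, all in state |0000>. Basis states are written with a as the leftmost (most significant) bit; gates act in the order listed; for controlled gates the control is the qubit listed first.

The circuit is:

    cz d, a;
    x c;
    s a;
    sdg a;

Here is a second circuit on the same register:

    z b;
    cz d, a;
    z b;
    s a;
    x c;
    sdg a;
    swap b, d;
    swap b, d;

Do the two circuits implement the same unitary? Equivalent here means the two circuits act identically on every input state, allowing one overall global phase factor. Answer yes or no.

Yes — the two circuits implement the same unitary up to a global phase.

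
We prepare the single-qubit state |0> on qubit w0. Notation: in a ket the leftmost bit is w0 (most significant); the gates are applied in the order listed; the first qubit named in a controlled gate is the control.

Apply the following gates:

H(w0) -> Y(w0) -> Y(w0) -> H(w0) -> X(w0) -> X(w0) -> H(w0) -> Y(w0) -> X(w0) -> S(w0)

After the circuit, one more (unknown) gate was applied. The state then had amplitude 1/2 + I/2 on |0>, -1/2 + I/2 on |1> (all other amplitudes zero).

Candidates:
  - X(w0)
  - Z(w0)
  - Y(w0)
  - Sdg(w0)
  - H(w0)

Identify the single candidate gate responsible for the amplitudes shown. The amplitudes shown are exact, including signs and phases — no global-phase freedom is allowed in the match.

The unique candidate consistent with the amplitudes is H(w0). Key observation: gates 3-8 undo each other exactly, leaving only the rest of the circuit to track.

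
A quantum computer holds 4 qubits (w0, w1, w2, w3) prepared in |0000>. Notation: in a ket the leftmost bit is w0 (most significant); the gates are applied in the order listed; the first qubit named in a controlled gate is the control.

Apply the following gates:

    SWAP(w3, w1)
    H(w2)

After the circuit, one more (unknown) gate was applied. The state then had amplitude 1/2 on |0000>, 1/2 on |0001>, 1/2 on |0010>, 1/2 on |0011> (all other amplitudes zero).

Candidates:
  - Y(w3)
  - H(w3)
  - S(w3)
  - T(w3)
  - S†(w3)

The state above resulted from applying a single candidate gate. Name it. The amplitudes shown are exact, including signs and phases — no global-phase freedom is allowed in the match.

The applied gate was H(w3).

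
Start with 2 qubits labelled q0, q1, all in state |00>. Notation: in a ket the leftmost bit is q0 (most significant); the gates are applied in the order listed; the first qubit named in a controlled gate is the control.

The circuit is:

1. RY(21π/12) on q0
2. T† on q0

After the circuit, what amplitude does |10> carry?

The final state's coefficient on |10> equals -sqrt(2 - sqrt(2))*exp(3*I*pi/4)/2.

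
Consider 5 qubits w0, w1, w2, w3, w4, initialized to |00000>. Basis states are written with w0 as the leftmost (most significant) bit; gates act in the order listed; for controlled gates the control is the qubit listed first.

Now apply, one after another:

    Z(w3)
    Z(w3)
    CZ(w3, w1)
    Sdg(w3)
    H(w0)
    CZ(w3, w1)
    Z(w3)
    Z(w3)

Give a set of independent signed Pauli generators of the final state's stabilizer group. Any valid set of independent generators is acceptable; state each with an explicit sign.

One valid set of independent stabilizer generators is +XIIII, +IZIII, +IIZII, +IIIZI, +IIIIZ (any independent generating set of the same group is equally correct).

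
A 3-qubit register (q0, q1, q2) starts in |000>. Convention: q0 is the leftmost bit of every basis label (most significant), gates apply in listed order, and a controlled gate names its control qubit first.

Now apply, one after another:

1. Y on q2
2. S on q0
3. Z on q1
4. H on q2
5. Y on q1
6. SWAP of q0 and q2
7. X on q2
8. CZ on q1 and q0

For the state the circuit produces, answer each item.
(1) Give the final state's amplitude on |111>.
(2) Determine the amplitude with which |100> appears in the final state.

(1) |111> carries amplitude -sqrt(2)/2 in the final state.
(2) |100> carries amplitude 0 in the final state.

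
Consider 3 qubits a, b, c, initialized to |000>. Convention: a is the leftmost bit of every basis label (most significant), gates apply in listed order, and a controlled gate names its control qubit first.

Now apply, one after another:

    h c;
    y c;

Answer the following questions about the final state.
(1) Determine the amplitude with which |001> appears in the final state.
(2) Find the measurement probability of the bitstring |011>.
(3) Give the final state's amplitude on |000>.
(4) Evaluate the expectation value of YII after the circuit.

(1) The final state's coefficient on |001> equals sqrt(2)*I/2.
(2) The probability of measuring |011> is 0.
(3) The final state's coefficient on |000> equals -sqrt(2)*I/2.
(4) In the final state, YII has expectation 0.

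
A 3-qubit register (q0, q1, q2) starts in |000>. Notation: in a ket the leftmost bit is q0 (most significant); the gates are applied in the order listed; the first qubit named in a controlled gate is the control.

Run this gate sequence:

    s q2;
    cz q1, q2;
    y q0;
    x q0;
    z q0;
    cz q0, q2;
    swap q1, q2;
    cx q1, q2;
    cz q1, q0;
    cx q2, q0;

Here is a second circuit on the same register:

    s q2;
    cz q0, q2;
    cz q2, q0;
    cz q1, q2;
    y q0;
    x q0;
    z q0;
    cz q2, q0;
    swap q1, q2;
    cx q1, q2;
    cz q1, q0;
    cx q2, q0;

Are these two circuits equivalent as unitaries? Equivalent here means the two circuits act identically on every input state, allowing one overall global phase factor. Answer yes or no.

Yes — the two circuits implement the same unitary up to a global phase.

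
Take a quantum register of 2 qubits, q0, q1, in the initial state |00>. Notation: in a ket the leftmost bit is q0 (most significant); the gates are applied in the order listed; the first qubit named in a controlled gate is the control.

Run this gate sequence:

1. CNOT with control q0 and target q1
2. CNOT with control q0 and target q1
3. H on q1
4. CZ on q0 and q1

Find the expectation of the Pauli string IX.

The observable IX averages to 1. Key observation: the block from step 1 through step 2 cancels to the identity and can be dropped.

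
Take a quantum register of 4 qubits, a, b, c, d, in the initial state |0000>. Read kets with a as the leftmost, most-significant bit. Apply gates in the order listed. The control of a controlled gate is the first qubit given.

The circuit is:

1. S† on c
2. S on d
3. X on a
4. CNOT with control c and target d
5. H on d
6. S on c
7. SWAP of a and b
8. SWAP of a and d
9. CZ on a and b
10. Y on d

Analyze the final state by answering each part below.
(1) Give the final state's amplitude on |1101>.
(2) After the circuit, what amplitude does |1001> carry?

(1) |1101> carries amplitude -sqrt(2)*I/2 in the final state.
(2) |1001> carries amplitude 0 in the final state.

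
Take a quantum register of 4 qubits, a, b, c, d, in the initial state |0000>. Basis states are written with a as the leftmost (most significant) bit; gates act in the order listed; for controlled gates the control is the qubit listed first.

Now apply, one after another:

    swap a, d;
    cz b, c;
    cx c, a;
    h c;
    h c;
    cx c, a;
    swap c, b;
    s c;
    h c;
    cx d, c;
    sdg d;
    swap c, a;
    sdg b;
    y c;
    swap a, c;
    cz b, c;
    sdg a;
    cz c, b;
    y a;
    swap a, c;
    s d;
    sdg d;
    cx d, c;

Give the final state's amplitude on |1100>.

The final state's coefficient on |1100> equals 0. Key observation: the block from step 3 through step 6 cancels to the identity and can be dropped.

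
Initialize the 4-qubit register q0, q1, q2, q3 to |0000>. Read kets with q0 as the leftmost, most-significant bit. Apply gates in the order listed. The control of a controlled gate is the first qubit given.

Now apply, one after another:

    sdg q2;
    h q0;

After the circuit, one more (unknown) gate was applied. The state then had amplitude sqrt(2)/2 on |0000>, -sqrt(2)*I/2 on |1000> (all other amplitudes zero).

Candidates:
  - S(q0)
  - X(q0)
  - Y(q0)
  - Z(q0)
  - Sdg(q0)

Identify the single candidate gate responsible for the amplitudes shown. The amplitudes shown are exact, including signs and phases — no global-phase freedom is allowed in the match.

The applied gate was Sdg(q0).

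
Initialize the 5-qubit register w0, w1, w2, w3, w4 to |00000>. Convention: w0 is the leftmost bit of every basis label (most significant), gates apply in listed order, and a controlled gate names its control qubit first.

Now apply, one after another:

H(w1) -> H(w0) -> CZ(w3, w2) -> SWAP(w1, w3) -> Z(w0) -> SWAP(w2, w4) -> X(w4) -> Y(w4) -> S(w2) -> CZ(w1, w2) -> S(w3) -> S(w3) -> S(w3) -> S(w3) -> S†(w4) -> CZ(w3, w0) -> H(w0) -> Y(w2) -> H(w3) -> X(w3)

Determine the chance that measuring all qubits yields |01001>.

Outcome |01001> occurs with probability 0. Key observation: the block from step 11 through step 14 cancels to the identity and can be dropped.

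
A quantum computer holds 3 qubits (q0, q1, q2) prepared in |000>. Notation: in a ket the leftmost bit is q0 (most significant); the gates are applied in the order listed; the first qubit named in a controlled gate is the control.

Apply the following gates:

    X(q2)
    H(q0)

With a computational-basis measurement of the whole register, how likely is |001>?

The probability of measuring |001> is 1/2.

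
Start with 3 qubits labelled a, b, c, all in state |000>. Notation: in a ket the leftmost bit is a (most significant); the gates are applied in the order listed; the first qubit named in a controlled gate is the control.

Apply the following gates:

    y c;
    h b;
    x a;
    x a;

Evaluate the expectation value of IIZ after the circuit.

The observable IIZ averages to -1.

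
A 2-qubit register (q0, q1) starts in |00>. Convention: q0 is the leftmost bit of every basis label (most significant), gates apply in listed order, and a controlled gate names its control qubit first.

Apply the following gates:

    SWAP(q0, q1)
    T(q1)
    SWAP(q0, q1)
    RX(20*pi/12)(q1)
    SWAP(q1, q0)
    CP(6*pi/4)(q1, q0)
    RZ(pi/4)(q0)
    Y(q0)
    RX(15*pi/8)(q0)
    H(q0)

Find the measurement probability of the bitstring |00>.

The probability of measuring |00> is sqrt(6)/8 + 1/2.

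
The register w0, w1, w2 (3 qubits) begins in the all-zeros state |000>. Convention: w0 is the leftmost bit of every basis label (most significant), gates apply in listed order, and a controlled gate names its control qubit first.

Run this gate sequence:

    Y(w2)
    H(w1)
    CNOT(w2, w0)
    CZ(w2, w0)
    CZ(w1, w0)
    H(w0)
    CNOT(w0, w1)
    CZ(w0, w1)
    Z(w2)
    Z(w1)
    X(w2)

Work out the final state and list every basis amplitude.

The final amplitudes are I/2 on |000>, 0 on |001>, I/2 on |010>, 0 on |011>, I/2 on |100>, 0 on |101>, -I/2 on |110>, 0 on |111>.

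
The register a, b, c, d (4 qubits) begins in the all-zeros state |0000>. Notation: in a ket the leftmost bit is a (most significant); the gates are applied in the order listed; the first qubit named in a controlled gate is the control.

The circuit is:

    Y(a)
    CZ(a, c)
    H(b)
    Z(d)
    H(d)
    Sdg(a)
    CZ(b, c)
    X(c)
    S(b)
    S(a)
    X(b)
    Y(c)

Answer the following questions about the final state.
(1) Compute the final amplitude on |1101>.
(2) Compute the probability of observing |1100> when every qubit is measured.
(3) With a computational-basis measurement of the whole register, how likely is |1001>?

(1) The final state's coefficient on |1101> equals 1/2.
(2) The probability of measuring |1100> is 1/4.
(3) The probability of measuring |1001> is 1/4.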